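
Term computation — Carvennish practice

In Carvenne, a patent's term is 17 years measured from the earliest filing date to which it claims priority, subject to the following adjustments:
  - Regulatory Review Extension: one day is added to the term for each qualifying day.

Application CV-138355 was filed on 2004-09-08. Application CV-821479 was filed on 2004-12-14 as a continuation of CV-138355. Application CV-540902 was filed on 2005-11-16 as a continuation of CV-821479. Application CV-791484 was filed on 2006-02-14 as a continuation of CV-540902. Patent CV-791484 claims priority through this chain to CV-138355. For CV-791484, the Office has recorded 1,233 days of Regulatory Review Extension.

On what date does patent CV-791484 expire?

January 23, 2025

Earliest priority filing: 8 September 2004.
Base term: 8 September 2004 + 17 years → 8 September 2021.
Regulatory Review Extension: +1233 days → 23 January 2025.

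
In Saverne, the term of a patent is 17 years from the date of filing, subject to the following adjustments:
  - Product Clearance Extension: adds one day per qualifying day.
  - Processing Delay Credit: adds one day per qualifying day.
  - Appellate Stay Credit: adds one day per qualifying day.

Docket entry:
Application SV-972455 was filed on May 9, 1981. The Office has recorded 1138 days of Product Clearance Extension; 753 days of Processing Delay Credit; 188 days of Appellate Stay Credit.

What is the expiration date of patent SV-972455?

January 17, 2004

Base term: filing date + 17 years → 9 May 1998.
Product Clearance Extension: +1138 days → 20 June 2001.
Processing Delay Credit: +753 days → 13 July 2003.
Appellate Stay Credit: +188 days → 17 January 2004.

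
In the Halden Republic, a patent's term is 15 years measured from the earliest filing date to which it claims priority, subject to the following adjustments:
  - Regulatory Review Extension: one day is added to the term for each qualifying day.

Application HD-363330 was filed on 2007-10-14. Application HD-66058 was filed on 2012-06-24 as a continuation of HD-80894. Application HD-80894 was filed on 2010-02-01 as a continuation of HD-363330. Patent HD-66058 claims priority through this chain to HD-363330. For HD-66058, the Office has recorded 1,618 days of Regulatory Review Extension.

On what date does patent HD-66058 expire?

Earliest priority filing: 14 October 2007.
Base term: 14 October 2007 + 15 years → 14 October 2022.
Regulatory Review Extension: +1618 days → 20 March 2027.

2027-03-20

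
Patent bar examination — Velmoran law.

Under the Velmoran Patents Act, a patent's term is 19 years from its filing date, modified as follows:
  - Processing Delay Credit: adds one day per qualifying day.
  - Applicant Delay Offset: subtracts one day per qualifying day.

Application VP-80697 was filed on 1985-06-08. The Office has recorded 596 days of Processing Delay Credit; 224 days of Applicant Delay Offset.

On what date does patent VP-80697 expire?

2005-06-15

Base term: filing date + 19 years → 8 June 2004.
Processing Delay Credit: +596 days → 25 January 2006.
Applicant Delay Offset: −224 days → 15 June 2005.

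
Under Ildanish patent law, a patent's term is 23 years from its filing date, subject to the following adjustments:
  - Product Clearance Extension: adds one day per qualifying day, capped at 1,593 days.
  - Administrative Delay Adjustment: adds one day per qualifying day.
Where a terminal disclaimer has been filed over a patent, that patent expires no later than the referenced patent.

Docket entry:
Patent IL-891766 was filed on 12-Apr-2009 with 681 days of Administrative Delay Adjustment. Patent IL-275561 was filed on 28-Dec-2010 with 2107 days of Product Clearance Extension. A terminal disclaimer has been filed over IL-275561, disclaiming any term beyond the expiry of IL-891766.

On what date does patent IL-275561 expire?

February 22, 2034

Natural term of IL-275561:
  Base: filing + 23 years → 28 December 2033.
  Product Clearance Extension: 2107 days claimed exceeds the 1593-day cap, so +1593 days → 9 May 2038.
Expiry of referenced patent IL-891766:
  Base: filing + 23 years → 12 April 2032.
  Administrative Delay Adjustment: +681 days → 22 February 2034.
Terminal disclaimer: IL-275561 expires on the earlier of 9 May 2038 and 22 February 2034.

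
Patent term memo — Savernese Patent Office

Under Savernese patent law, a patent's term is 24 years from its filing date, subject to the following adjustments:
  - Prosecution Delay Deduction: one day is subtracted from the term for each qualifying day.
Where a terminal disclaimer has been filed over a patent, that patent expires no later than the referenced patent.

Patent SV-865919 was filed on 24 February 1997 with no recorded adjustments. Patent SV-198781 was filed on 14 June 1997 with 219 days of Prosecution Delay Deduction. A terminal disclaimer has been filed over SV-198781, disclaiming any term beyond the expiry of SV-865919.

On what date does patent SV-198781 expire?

Natural term of SV-198781:
  Base: filing + 24 years → 14 June 2021.
  Prosecution Delay Deduction: −219 days → 7 November 2020.
Expiry of referenced patent SV-865919:
  Base: filing + 24 years → 24 February 2021.
Terminal disclaimer: SV-198781 expires on the earlier of 7 November 2020 and 24 February 2021.

2020-11-07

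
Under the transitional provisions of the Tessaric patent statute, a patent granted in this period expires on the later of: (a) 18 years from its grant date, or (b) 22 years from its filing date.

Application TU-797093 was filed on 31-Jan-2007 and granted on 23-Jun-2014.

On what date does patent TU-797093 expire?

2032-06-23

(a) grant + 18 years → 23 June 2032.
(b) filing + 22 years → 31 January 2029.
Later of the two: 23 June 2032.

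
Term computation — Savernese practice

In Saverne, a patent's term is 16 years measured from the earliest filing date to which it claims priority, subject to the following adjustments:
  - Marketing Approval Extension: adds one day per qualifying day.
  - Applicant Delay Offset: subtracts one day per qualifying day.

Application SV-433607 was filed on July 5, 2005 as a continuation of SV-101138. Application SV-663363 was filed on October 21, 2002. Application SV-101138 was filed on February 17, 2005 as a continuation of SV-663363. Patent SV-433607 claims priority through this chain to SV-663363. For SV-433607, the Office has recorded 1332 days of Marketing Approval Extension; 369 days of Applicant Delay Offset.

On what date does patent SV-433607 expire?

June 10, 2021

Earliest priority filing: 21 October 2002.
Base term: 21 October 2002 + 16 years → 21 October 2018.
Marketing Approval Extension: +1332 days → 14 June 2022.
Applicant Delay Offset: −369 days → 10 June 2021.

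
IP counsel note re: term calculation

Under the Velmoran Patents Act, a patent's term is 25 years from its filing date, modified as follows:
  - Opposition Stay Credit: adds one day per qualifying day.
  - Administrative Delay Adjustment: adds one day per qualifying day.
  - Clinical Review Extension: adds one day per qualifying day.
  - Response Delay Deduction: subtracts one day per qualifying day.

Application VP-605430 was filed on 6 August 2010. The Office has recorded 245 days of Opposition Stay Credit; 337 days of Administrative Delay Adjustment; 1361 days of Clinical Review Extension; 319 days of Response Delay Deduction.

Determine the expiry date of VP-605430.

Base term: filing date + 25 years → 6 August 2035.
Opposition Stay Credit: +245 days → 7 April 2036.
Administrative Delay Adjustment: +337 days → 10 March 2037.
Clinical Review Extension: +1361 days → 30 November 2040.
Response Delay Deduction: −319 days → 16 January 2040.

2040-01-16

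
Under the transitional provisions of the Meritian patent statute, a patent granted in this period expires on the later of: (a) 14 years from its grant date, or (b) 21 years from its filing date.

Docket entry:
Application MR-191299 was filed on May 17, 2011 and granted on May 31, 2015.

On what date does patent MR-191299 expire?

(a) grant + 14 years → 31 May 2029.
(b) filing + 21 years → 17 May 2032.
Later of the two: 17 May 2032.

May 17, 2032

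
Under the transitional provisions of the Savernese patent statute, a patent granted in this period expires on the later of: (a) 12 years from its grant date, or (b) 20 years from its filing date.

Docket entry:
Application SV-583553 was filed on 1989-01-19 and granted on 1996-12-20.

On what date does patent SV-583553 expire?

(a) grant + 12 years → 20 December 2008.
(b) filing + 20 years → 19 January 2009.
Later of the two: 19 January 2009.

January 19, 2009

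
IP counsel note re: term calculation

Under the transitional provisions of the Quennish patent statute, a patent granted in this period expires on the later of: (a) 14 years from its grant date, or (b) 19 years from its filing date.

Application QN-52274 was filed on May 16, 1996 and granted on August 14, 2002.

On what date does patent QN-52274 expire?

August 14, 2016

(a) grant + 14 years → 14 August 2016.
(b) filing + 19 years → 16 May 2015.
Later of the two: 14 August 2016.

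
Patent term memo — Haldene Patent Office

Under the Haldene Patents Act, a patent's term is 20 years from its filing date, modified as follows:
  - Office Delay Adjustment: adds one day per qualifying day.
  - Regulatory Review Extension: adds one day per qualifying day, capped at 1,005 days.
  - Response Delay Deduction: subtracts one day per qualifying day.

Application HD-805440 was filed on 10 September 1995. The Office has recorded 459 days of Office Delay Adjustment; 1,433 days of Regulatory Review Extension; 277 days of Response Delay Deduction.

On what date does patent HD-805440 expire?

2018-12-10

Base term: filing date + 20 years → 10 September 2015.
Office Delay Adjustment: +459 days → 12 December 2016.
Regulatory Review Extension: 1433 days claimed exceeds the 1005-day cap, so +1005 days → 13 September 2019.
Response Delay Deduction: −277 days → 10 December 2018.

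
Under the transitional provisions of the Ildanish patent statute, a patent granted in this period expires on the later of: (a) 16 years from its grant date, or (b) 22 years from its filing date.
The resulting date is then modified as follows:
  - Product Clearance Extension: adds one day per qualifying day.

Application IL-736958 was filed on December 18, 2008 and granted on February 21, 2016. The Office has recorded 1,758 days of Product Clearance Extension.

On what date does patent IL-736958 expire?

(a) grant + 16 years → 21 February 2032.
(b) filing + 22 years → 18 December 2030.
Later of the two: 21 February 2032.
Product Clearance Extension: +1758 days → 14 December 2036.

December 14, 2036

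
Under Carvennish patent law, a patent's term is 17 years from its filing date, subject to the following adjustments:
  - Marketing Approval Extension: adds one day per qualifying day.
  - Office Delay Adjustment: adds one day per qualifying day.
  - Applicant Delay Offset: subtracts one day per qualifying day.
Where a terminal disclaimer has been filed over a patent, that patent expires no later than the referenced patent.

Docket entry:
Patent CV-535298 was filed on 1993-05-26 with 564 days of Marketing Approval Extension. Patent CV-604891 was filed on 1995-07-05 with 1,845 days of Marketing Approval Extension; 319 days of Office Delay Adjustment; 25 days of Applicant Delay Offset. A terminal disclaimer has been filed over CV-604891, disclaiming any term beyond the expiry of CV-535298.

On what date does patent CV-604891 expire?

Natural term of CV-604891:
  Base: filing + 17 years → 5 July 2012.
  Marketing Approval Extension: +1845 days → 24 July 2017.
  Office Delay Adjustment: +319 days → 8 June 2018.
  Applicant Delay Offset: −25 days → 14 May 2018.
Expiry of referenced patent CV-535298:
  Base: filing + 17 years → 26 May 2010.
  Marketing Approval Extension: +564 days → 11 December 2011.
Terminal disclaimer: CV-604891 expires on the earlier of 14 May 2018 and 11 December 2011.

2011-12-11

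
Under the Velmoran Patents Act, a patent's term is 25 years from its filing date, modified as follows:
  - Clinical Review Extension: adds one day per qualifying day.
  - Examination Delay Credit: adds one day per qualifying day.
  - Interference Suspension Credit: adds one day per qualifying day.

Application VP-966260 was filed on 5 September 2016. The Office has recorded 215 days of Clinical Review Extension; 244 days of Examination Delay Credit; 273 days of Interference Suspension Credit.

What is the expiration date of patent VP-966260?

Base term: filing date + 25 years → 5 September 2041.
Clinical Review Extension: +215 days → 8 April 2042.
Examination Delay Credit: +244 days → 8 December 2042.
Interference Suspension Credit: +273 days → 7 September 2043.

September 7, 2043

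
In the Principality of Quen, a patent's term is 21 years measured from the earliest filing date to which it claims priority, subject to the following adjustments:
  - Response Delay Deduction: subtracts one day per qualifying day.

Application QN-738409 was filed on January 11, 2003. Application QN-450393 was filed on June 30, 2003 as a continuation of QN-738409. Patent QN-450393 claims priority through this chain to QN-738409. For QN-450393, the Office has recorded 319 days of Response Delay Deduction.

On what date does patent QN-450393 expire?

2023-02-26

Earliest priority filing: 11 January 2003.
Base term: 11 January 2003 + 21 years → 11 January 2024.
Response Delay Deduction: −319 days → 26 February 2023.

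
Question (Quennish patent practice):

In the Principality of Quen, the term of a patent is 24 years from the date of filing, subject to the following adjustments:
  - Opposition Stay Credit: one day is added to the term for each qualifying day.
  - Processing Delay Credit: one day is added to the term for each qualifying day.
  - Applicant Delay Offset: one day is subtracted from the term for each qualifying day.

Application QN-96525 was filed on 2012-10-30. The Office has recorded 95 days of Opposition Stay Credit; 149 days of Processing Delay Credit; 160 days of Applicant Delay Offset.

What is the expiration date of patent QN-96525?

2037-01-22

Base term: filing date + 24 years → 30 October 2036.
Opposition Stay Credit: +95 days → 2 February 2037.
Processing Delay Credit: +149 days → 1 July 2037.
Applicant Delay Offset: −160 days → 22 January 2037.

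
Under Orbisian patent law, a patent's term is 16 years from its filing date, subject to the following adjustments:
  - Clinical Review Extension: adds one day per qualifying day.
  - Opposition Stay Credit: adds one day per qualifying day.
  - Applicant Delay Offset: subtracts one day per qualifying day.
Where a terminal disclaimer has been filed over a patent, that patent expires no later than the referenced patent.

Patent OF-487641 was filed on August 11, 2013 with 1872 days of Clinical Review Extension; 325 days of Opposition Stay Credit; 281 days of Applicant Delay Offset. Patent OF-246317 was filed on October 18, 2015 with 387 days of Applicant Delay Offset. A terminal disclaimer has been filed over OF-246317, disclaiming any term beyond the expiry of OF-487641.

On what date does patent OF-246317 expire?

2030-09-26

Natural term of OF-246317:
  Base: filing + 16 years → 18 October 2031.
  Applicant Delay Offset: −387 days → 26 September 2030.
Expiry of referenced patent OF-487641:
  Base: filing + 16 years → 11 August 2029.
  Clinical Review Extension: +1872 days → 26 September 2034.
  Opposition Stay Credit: +325 days → 17 August 2035.
  Applicant Delay Offset: −281 days → 9 November 2034.
Terminal disclaimer: OF-246317 expires on the earlier of 26 September 2030 and 9 November 2034.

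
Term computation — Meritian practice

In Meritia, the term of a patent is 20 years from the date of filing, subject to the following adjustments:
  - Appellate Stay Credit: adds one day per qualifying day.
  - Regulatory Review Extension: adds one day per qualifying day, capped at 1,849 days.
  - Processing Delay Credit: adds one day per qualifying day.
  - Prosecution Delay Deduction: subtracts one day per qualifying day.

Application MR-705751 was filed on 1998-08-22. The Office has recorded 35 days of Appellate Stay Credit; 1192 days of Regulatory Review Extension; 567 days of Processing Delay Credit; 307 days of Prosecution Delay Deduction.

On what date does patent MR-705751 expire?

2022-09-17

Base term: filing date + 20 years → 22 August 2018.
Appellate Stay Credit: +35 days → 26 September 2018.
Regulatory Review Extension: 1192 days (within the 1849-day cap) → +1192 days → 31 December 2021.
Processing Delay Credit: +567 days → 21 July 2023.
Prosecution Delay Deduction: −307 days → 17 September 2022.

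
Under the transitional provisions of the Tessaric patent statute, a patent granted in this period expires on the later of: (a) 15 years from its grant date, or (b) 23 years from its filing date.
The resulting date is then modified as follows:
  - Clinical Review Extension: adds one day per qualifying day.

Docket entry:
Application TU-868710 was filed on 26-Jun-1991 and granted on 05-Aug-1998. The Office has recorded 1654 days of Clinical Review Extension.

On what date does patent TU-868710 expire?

(a) grant + 15 years → 5 August 2013.
(b) filing + 23 years → 26 June 2014.
Later of the two: 26 June 2014.
Clinical Review Extension: +1654 days → 5 January 2019.

2019-01-05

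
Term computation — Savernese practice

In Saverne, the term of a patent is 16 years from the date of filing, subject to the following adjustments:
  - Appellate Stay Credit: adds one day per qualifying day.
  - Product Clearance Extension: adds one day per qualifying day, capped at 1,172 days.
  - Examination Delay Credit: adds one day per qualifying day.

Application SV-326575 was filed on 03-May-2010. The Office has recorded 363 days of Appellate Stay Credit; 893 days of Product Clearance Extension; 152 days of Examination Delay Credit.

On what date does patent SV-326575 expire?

2030-03-11

Base term: filing date + 16 years → 3 May 2026.
Appellate Stay Credit: +363 days → 1 May 2027.
Product Clearance Extension: 893 days (within the 1172-day cap) → +893 days → 10 October 2029.
Examination Delay Credit: +152 days → 11 March 2030.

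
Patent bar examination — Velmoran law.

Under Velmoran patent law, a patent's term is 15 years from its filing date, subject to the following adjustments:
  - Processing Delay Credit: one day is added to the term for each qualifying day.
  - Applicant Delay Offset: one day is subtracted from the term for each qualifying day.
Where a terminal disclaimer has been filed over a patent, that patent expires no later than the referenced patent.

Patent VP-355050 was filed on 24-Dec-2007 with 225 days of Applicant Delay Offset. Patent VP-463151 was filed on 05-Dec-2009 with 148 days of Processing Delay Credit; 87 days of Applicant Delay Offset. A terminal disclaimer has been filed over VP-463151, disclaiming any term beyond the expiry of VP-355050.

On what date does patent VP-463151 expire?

May 13, 2022

Natural term of VP-463151:
  Base: filing + 15 years → 5 December 2024.
  Processing Delay Credit: +148 days → 2 May 2025.
  Applicant Delay Offset: −87 days → 4 February 2025.
Expiry of referenced patent VP-355050:
  Base: filing + 15 years → 24 December 2022.
  Applicant Delay Offset: −225 days → 13 May 2022.
Terminal disclaimer: VP-463151 expires on the earlier of 4 February 2025 and 13 May 2022.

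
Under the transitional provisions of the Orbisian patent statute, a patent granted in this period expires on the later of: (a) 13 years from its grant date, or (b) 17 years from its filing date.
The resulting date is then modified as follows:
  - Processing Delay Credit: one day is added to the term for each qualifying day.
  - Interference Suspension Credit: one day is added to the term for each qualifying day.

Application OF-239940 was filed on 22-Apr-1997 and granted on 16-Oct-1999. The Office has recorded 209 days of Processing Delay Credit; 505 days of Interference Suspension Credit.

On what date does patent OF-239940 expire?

(a) grant + 13 years → 16 October 2012.
(b) filing + 17 years → 22 April 2014.
Later of the two: 22 April 2014.
Processing Delay Credit: +209 days → 17 November 2014.
Interference Suspension Credit: +505 days → 5 April 2016.

2016-04-05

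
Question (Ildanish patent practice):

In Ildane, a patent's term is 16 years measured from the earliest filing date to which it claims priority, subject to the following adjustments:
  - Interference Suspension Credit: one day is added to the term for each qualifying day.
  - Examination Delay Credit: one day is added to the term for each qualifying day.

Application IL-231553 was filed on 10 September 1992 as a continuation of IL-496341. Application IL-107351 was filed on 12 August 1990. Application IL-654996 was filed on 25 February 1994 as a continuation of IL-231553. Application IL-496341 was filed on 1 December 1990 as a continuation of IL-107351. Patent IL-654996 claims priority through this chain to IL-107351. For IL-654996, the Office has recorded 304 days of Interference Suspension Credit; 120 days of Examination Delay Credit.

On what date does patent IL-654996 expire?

Earliest priority filing: 12 August 1990.
Base term: 12 August 1990 + 16 years → 12 August 2006.
Interference Suspension Credit: +304 days → 12 June 2007.
Examination Delay Credit: +120 days → 10 October 2007.

2007-10-10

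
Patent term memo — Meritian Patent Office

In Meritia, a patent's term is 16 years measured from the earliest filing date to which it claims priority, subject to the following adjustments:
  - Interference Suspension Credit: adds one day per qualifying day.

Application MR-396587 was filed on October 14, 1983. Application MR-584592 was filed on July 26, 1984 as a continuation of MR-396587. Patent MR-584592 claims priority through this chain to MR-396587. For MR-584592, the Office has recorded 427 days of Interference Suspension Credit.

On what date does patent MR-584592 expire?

2000-12-14

Earliest priority filing: 14 October 1983.
Base term: 14 October 1983 + 16 years → 14 October 1999.
Interference Suspension Credit: +427 days → 14 December 2000.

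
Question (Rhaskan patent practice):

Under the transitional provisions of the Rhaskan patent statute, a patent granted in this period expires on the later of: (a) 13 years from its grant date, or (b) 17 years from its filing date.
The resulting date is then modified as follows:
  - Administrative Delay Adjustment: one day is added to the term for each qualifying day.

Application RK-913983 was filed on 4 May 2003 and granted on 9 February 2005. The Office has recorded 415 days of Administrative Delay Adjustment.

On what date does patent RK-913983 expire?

June 23, 2021

(a) grant + 13 years → 9 February 2018.
(b) filing + 17 years → 4 May 2020.
Later of the two: 4 May 2020.
Administrative Delay Adjustment: +415 days → 23 June 2021.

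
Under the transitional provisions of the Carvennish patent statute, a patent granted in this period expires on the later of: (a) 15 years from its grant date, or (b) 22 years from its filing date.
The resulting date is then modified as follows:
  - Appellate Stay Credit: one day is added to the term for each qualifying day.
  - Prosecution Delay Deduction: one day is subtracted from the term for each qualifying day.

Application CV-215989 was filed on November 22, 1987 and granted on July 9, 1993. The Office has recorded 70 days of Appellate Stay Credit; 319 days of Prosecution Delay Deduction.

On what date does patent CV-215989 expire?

(a) grant + 15 years → 9 July 2008.
(b) filing + 22 years → 22 November 2009.
Later of the two: 22 November 2009.
Appellate Stay Credit: +70 days → 31 January 2010.
Prosecution Delay Deduction: −319 days → 18 March 2009.

2009-03-18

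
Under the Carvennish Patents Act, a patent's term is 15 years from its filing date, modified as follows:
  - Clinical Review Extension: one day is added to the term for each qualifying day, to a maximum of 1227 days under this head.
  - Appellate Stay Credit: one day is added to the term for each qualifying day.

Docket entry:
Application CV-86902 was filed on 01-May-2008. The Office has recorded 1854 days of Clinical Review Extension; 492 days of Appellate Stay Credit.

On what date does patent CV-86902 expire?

Base term: filing date + 15 years → 1 May 2023.
Clinical Review Extension: 1854 days claimed exceeds the 1227-day cap, so +1227 days → 9 September 2026.
Appellate Stay Credit: +492 days → 14 January 2028.

2028-01-14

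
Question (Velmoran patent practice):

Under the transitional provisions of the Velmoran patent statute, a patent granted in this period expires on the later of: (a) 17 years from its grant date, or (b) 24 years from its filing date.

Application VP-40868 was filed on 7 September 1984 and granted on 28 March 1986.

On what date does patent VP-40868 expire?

2008-09-07

(a) grant + 17 years → 28 March 2003.
(b) filing + 24 years → 7 September 2008.
Later of the two: 7 September 2008.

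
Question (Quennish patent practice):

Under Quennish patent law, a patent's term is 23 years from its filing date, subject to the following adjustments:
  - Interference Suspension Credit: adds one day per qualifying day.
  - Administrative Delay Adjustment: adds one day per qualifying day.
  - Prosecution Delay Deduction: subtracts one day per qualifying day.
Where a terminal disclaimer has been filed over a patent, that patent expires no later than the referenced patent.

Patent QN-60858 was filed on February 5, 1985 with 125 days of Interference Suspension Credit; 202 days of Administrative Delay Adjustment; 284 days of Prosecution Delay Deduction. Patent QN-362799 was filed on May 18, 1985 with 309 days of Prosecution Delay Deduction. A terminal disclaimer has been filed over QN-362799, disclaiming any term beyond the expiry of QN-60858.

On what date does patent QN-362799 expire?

2007-07-14

Natural term of QN-362799:
  Base: filing + 23 years → 18 May 2008.
  Prosecution Delay Deduction: −309 days → 14 July 2007.
Expiry of referenced patent QN-60858:
  Base: filing + 23 years → 5 February 2008.
  Interference Suspension Credit: +125 days → 9 June 2008.
  Administrative Delay Adjustment: +202 days → 28 December 2008.
  Prosecution Delay Deduction: −284 days → 19 March 2008.
Terminal disclaimer: QN-362799 expires on the earlier of 14 July 2007 and 19 March 2008.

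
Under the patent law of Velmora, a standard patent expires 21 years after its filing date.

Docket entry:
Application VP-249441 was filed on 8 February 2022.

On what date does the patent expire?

February 8, 2043

Filing date + 21 years → 8 February 2043.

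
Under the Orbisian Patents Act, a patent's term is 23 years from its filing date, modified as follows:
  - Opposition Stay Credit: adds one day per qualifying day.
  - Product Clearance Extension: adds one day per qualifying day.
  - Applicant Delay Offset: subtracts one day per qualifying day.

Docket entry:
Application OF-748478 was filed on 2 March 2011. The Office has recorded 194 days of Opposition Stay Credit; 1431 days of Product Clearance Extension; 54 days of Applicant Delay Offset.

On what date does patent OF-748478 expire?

2038-06-20

Base term: filing date + 23 years → 2 March 2034.
Opposition Stay Credit: +194 days → 12 September 2034.
Product Clearance Extension: +1431 days → 13 August 2038.
Applicant Delay Offset: −54 days → 20 June 2038.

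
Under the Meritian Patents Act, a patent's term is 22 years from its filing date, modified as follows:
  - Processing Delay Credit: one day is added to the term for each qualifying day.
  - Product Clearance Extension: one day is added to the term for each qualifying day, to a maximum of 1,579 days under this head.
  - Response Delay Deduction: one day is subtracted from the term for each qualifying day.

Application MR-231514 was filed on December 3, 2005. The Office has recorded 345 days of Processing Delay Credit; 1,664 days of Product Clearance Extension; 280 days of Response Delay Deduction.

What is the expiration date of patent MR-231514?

2032-06-03

Base term: filing date + 22 years → 3 December 2027.
Processing Delay Credit: +345 days → 12 November 2028.
Product Clearance Extension: 1664 days claimed exceeds the 1579-day cap, so +1579 days → 10 March 2033.
Response Delay Deduction: −280 days → 3 June 2032.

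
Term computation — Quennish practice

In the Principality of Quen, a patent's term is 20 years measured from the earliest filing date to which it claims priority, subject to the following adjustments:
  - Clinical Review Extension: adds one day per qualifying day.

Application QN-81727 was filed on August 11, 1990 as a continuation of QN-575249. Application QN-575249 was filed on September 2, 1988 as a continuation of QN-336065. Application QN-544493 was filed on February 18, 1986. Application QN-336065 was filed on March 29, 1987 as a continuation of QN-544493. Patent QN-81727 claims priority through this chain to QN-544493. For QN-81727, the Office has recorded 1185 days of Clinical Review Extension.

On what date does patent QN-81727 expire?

Earliest priority filing: 18 February 1986.
Base term: 18 February 1986 + 20 years → 18 February 2006.
Clinical Review Extension: +1185 days → 18 May 2009.

2009-05-18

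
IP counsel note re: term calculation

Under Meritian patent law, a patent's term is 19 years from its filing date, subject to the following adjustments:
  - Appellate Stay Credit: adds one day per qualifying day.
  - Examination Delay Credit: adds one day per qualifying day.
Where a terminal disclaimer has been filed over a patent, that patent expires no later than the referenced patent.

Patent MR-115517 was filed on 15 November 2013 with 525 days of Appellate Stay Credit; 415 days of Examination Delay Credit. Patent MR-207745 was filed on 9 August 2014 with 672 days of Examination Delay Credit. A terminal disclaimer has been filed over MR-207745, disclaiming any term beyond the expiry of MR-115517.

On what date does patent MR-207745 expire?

Natural term of MR-207745:
  Base: filing + 19 years → 9 August 2033.
  Examination Delay Credit: +672 days → 12 June 2035.
Expiry of referenced patent MR-115517:
  Base: filing + 19 years → 15 November 2032.
  Appellate Stay Credit: +525 days → 24 April 2034.
  Examination Delay Credit: +415 days → 13 June 2035.
Terminal disclaimer: MR-207745 expires on the earlier of 12 June 2035 and 13 June 2035.

June 12, 2035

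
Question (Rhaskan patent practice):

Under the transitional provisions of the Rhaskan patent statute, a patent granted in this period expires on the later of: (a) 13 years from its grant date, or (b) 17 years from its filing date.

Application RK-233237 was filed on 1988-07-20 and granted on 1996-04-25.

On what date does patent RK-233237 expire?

(a) grant + 13 years → 25 April 2009.
(b) filing + 17 years → 20 July 2005.
Later of the two: 25 April 2009.

2009-04-25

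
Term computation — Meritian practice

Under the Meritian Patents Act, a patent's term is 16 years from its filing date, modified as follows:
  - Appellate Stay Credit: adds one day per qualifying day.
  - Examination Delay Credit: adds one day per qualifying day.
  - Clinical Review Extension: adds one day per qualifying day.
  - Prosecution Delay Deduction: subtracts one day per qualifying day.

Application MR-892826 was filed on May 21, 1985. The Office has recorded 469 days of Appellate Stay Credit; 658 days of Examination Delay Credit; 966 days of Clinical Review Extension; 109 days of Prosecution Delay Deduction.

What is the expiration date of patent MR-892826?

Base term: filing date + 16 years → 21 May 2001.
Appellate Stay Credit: +469 days → 2 September 2002.
Examination Delay Credit: +658 days → 21 June 2004.
Clinical Review Extension: +966 days → 12 February 2007.
Prosecution Delay Deduction: −109 days → 26 October 2006.

2006-10-26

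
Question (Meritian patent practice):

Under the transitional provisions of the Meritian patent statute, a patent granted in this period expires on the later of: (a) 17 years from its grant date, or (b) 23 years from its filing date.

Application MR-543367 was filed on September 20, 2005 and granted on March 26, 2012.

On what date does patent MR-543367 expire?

(a) grant + 17 years → 26 March 2029.
(b) filing + 23 years → 20 September 2028.
Later of the two: 26 March 2029.

March 26, 2029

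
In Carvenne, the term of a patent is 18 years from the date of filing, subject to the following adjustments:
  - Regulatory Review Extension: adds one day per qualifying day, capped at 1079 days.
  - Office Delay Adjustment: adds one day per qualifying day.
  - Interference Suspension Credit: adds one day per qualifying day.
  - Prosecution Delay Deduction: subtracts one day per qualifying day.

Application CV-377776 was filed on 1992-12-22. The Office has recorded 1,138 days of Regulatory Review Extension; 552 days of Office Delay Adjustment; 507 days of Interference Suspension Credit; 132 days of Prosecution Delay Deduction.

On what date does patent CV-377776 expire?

Base term: filing date + 18 years → 22 December 2010.
Regulatory Review Extension: 1138 days claimed exceeds the 1079-day cap, so +1079 days → 5 December 2013.
Office Delay Adjustment: +552 days → 10 June 2015.
Interference Suspension Credit: +507 days → 29 October 2016.
Prosecution Delay Deduction: −132 days → 19 June 2016.

2016-06-19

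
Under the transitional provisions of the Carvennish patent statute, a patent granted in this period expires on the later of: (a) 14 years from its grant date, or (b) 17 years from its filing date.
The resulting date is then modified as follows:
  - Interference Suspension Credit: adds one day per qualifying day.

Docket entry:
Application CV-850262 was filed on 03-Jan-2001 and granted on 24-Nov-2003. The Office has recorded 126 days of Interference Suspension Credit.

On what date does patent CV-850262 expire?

2018-05-09

(a) grant + 14 years → 24 November 2017.
(b) filing + 17 years → 3 January 2018.
Later of the two: 3 January 2018.
Interference Suspension Credit: +126 days → 9 May 2018.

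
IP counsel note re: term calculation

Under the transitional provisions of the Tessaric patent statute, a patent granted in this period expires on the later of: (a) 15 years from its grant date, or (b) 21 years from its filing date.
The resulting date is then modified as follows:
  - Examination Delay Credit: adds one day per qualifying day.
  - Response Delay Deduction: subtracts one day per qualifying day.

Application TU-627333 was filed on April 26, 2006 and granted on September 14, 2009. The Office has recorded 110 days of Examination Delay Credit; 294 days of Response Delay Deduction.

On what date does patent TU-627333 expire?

October 24, 2026

(a) grant + 15 years → 14 September 2024.
(b) filing + 21 years → 26 April 2027.
Later of the two: 26 April 2027.
Examination Delay Credit: +110 days → 14 August 2027.
Response Delay Deduction: −294 days → 24 October 2026.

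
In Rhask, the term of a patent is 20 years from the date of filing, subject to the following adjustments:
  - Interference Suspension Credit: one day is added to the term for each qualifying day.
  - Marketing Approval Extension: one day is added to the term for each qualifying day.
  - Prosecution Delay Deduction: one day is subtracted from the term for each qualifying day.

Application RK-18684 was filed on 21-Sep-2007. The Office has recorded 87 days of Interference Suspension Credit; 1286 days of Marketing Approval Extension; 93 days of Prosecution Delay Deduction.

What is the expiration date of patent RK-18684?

Base term: filing date + 20 years → 21 September 2027.
Interference Suspension Credit: +87 days → 17 December 2027.
Marketing Approval Extension: +1286 days → 25 June 2031.
Prosecution Delay Deduction: −93 days → 24 March 2031.

March 24, 2031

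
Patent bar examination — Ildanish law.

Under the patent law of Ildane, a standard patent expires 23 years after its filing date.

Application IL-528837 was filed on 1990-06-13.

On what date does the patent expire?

2013-06-13

Filing date + 23 years → 13 June 2013.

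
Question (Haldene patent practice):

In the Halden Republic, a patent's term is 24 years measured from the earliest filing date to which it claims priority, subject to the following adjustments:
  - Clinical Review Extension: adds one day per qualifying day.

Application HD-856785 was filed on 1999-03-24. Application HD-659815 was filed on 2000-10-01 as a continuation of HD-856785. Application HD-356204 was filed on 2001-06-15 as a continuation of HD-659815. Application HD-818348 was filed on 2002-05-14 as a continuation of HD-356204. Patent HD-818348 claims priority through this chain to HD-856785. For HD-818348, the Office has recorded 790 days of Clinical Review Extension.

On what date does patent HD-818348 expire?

May 22, 2025

Earliest priority filing: 24 March 1999.
Base term: 24 March 1999 + 24 years → 24 March 2023.
Clinical Review Extension: +790 days → 22 May 2025.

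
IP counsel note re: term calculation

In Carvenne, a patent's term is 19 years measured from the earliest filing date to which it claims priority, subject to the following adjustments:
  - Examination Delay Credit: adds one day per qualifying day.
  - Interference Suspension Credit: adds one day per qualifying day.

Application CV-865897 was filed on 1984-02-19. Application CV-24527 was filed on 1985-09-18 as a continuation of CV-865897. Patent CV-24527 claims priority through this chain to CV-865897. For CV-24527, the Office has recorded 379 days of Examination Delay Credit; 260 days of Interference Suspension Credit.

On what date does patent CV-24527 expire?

Earliest priority filing: 19 February 1984.
Base term: 19 February 1984 + 19 years → 19 February 2003.
Examination Delay Credit: +379 days → 4 March 2004.
Interference Suspension Credit: +260 days → 19 November 2004.

November 19, 2004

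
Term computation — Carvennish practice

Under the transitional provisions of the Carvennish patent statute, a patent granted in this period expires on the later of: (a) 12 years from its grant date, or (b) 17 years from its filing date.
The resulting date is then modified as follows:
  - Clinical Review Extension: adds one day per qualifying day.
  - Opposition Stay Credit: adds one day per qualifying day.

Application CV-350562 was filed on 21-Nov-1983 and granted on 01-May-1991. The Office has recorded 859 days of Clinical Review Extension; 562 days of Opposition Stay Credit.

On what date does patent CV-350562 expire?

(a) grant + 12 years → 1 May 2003.
(b) filing + 17 years → 21 November 2000.
Later of the two: 1 May 2003.
Clinical Review Extension: +859 days → 6 September 2005.
Opposition Stay Credit: +562 days → 22 March 2007.

2007-03-22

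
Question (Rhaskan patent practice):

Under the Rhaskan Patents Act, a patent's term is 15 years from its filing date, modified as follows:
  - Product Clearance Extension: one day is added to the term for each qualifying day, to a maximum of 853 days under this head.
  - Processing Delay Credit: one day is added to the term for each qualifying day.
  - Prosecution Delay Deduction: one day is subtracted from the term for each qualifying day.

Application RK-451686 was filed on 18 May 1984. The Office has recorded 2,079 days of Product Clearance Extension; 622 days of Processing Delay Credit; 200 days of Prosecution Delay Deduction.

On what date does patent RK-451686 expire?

2002-11-13

Base term: filing date + 15 years → 18 May 1999.
Product Clearance Extension: 2079 days claimed exceeds the 853-day cap, so +853 days → 17 September 2001.
Processing Delay Credit: +622 days → 1 June 2003.
Prosecution Delay Deduction: −200 days → 13 November 2002.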